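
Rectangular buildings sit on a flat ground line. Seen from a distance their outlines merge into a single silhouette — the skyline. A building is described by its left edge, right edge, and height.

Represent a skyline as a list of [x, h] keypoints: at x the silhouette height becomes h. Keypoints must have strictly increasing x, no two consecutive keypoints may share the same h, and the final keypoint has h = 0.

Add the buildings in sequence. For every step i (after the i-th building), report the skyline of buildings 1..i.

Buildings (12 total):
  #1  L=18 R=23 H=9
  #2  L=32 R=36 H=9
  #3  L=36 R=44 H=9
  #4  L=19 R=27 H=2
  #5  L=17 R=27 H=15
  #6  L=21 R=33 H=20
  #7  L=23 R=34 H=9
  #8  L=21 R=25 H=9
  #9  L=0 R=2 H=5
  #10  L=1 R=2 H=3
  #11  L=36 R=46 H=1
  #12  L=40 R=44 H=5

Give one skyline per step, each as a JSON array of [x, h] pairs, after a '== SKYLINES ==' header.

== SKYLINES ==
[[18,9],[23,0]]
[[18,9],[23,0],[32,9],[36,0]]
[[18,9],[23,0],[32,9],[44,0]]
[[18,9],[23,2],[27,0],[32,9],[44,0]]
[[17,15],[27,0],[32,9],[44,0]]
[[17,15],[21,20],[33,9],[44,0]]
[[17,15],[21,20],[33,9],[44,0]]
[[17,15],[21,20],[33,9],[44,0]]
[[0,5],[2,0],[17,15],[21,20],[33,9],[44,0]]
[[0,5],[2,0],[17,15],[21,20],[33,9],[44,0]]
[[0,5],[2,0],[17,15],[21,20],[33,9],[44,1],[46,0]]
[[0,5],[2,0],[17,15],[21,20],[33,9],[44,1],[46,0]]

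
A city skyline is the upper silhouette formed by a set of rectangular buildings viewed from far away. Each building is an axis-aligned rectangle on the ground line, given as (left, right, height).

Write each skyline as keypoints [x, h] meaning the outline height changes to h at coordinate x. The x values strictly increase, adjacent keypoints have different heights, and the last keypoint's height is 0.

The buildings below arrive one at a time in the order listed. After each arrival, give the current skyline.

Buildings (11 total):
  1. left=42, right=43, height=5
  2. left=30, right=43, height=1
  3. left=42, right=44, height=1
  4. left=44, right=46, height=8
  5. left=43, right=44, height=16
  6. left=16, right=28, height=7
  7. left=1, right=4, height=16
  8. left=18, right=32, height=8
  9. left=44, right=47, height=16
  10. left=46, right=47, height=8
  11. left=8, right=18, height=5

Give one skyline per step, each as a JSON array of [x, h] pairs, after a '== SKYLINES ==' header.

== SKYLINES ==
[[42,5],[43,0]]
[[30,1],[42,5],[43,0]]
[[30,1],[42,5],[43,1],[44,0]]
[[30,1],[42,5],[43,1],[44,8],[46,0]]
[[30,1],[42,5],[43,16],[44,8],[46,0]]
[[16,7],[28,0],[30,1],[42,5],[43,16],[44,8],[46,0]]
[[1,16],[4,0],[16,7],[28,0],[30,1],[42,5],[43,16],[44,8],[46,0]]
[[1,16],[4,0],[16,7],[18,8],[32,1],[42,5],[43,16],[44,8],[46,0]]
[[1,16],[4,0],[16,7],[18,8],[32,1],[42,5],[43,16],[47,0]]
[[1,16],[4,0],[16,7],[18,8],[32,1],[42,5],[43,16],[47,0]]
[[1,16],[4,0],[8,5],[16,7],[18,8],[32,1],[42,5],[43,16],[47,0]]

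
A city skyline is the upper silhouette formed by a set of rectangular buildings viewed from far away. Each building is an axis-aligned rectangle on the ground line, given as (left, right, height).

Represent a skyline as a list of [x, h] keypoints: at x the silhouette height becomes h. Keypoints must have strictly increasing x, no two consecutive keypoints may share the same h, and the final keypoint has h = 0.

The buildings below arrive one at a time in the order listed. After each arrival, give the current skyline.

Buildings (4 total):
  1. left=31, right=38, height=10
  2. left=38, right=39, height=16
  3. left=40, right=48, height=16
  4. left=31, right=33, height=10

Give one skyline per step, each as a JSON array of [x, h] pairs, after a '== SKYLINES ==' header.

== SKYLINES ==
[[31,10],[38,0]]
[[31,10],[38,16],[39,0]]
[[31,10],[38,16],[39,0],[40,16],[48,0]]
[[31,10],[38,16],[39,0],[40,16],[48,0]]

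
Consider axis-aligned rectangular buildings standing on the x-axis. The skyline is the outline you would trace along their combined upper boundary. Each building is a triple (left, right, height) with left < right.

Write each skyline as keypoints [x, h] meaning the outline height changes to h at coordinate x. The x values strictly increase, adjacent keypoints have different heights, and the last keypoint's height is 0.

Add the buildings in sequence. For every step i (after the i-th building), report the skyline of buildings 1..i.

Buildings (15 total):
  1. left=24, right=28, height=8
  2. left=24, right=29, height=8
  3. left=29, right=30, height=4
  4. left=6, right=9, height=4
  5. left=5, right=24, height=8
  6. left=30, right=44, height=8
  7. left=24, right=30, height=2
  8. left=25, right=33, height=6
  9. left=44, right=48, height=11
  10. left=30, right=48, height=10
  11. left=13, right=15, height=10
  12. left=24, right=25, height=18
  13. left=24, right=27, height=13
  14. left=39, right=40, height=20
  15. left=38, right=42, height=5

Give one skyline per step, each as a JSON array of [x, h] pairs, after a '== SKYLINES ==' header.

== SKYLINES ==
[[24,8],[28,0]]
[[24,8],[29,0]]
[[24,8],[29,4],[30,0]]
[[6,4],[9,0],[24,8],[29,4],[30,0]]
[[5,8],[29,4],[30,0]]
[[5,8],[29,4],[30,8],[44,0]]
[[5,8],[29,4],[30,8],[44,0]]
[[5,8],[29,6],[30,8],[44,0]]
[[5,8],[29,6],[30,8],[44,11],[48,0]]
[[5,8],[29,6],[30,10],[44,11],[48,0]]
[[5,8],[13,10],[15,8],[29,6],[30,10],[44,11],[48,0]]
[[5,8],[13,10],[15,8],[24,18],[25,8],[29,6],[30,10],[44,11],[48,0]]
[[5,8],[13,10],[15,8],[24,18],[25,13],[27,8],[29,6],[30,10],[44,11],[48,0]]
[[5,8],[13,10],[15,8],[24,18],[25,13],[27,8],[29,6],[30,10],[39,20],[40,10],[44,11],[48,0]]
[[5,8],[13,10],[15,8],[24,18],[25,13],[27,8],[29,6],[30,10],[39,20],[40,10],[44,11],[48,0]]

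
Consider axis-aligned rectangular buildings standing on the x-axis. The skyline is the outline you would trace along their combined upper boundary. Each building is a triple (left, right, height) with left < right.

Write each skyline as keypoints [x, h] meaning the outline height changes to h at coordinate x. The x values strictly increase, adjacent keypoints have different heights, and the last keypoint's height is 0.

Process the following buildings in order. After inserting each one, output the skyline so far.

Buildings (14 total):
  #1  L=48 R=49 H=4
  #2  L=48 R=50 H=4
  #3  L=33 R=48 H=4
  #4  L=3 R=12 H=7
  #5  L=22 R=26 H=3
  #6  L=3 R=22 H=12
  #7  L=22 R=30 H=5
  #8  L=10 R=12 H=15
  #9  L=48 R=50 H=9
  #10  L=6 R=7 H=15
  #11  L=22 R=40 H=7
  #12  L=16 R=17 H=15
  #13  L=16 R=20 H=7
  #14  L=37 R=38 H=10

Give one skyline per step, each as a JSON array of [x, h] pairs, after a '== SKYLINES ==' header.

== SKYLINES ==
[[48,4],[49,0]]
[[48,4],[50,0]]
[[33,4],[50,0]]
[[3,7],[12,0],[33,4],[50,0]]
[[3,7],[12,0],[22,3],[26,0],[33,4],[50,0]]
[[3,12],[22,3],[26,0],[33,4],[50,0]]
[[3,12],[22,5],[30,0],[33,4],[50,0]]
[[3,12],[10,15],[12,12],[22,5],[30,0],[33,4],[50,0]]
[[3,12],[10,15],[12,12],[22,5],[30,0],[33,4],[48,9],[50,0]]
[[3,12],[6,15],[7,12],[10,15],[12,12],[22,5],[30,0],[33,4],[48,9],[50,0]]
[[3,12],[6,15],[7,12],[10,15],[12,12],[22,7],[40,4],[48,9],[50,0]]
[[3,12],[6,15],[7,12],[10,15],[12,12],[16,15],[17,12],[22,7],[40,4],[48,9],[50,0]]
[[3,12],[6,15],[7,12],[10,15],[12,12],[16,15],[17,12],[22,7],[40,4],[48,9],[50,0]]
[[3,12],[6,15],[7,12],[10,15],[12,12],[16,15],[17,12],[22,7],[37,10],[38,7],[40,4],[48,9],[50,0]]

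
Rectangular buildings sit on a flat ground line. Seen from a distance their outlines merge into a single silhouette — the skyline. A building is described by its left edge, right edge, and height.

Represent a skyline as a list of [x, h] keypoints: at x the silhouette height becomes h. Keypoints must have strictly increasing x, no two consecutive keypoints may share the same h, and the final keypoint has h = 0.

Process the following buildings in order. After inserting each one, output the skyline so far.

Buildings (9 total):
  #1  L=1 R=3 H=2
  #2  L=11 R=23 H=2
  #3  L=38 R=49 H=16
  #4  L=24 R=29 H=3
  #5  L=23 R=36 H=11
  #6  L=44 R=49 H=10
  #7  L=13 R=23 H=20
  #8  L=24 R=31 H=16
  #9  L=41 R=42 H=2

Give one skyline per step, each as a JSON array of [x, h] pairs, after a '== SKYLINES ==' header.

== SKYLINES ==
[[1,2],[3,0]]
[[1,2],[3,0],[11,2],[23,0]]
[[1,2],[3,0],[11,2],[23,0],[38,16],[49,0]]
[[1,2],[3,0],[11,2],[23,0],[24,3],[29,0],[38,16],[49,0]]
[[1,2],[3,0],[11,2],[23,11],[36,0],[38,16],[49,0]]
[[1,2],[3,0],[11,2],[23,11],[36,0],[38,16],[49,0]]
[[1,2],[3,0],[11,2],[13,20],[23,11],[36,0],[38,16],[49,0]]
[[1,2],[3,0],[11,2],[13,20],[23,11],[24,16],[31,11],[36,0],[38,16],[49,0]]
[[1,2],[3,0],[11,2],[13,20],[23,11],[24,16],[31,11],[36,0],[38,16],[49,0]]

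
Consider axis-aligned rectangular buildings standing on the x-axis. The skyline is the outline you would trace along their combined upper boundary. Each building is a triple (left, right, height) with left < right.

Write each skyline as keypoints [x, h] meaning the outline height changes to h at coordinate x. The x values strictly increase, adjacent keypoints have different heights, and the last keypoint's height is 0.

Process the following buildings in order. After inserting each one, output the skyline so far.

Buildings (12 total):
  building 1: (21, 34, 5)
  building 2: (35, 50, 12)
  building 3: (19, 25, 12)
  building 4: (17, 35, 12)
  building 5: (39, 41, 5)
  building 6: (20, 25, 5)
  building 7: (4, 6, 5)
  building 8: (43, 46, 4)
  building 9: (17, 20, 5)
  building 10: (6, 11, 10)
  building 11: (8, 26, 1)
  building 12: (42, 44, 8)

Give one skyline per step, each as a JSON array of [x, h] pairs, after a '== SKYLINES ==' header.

== SKYLINES ==
[[21,5],[34,0]]
[[21,5],[34,0],[35,12],[50,0]]
[[19,12],[25,5],[34,0],[35,12],[50,0]]
[[17,12],[50,0]]
[[17,12],[50,0]]
[[17,12],[50,0]]
[[4,5],[6,0],[17,12],[50,0]]
[[4,5],[6,0],[17,12],[50,0]]
[[4,5],[6,0],[17,12],[50,0]]
[[4,5],[6,10],[11,0],[17,12],[50,0]]
[[4,5],[6,10],[11,1],[17,12],[50,0]]
[[4,5],[6,10],[11,1],[17,12],[50,0]]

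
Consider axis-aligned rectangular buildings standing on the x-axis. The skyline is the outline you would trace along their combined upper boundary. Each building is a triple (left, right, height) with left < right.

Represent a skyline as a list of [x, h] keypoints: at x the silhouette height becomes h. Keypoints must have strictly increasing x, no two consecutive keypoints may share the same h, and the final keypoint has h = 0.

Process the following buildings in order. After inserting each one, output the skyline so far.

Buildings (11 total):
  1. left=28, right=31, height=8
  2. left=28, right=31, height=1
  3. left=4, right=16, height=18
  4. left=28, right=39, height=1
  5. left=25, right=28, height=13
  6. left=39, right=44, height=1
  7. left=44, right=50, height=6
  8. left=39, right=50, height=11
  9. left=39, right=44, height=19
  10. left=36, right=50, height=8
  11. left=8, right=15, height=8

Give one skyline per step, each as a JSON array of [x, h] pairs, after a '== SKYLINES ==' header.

== SKYLINES ==
[[28,8],[31,0]]
[[28,8],[31,0]]
[[4,18],[16,0],[28,8],[31,0]]
[[4,18],[16,0],[28,8],[31,1],[39,0]]
[[4,18],[16,0],[25,13],[28,8],[31,1],[39,0]]
[[4,18],[16,0],[25,13],[28,8],[31,1],[44,0]]
[[4,18],[16,0],[25,13],[28,8],[31,1],[44,6],[50,0]]
[[4,18],[16,0],[25,13],[28,8],[31,1],[39,11],[50,0]]
[[4,18],[16,0],[25,13],[28,8],[31,1],[39,19],[44,11],[50,0]]
[[4,18],[16,0],[25,13],[28,8],[31,1],[36,8],[39,19],[44,11],[50,0]]
[[4,18],[16,0],[25,13],[28,8],[31,1],[36,8],[39,19],[44,11],[50,0]]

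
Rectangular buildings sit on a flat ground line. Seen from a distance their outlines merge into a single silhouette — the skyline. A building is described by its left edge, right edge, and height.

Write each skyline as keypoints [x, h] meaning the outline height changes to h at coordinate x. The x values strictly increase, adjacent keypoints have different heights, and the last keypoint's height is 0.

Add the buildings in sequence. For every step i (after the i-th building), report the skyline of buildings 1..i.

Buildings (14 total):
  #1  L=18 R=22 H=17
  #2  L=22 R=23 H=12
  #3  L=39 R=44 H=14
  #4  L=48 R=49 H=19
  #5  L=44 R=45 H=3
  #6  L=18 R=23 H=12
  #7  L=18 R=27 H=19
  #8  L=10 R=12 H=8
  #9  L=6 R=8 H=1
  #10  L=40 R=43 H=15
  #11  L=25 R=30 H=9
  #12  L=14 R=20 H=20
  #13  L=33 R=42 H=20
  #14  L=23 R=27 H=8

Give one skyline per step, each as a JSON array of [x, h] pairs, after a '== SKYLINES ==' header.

== SKYLINES ==
[[18,17],[22,0]]
[[18,17],[22,12],[23,0]]
[[18,17],[22,12],[23,0],[39,14],[44,0]]
[[18,17],[22,12],[23,0],[39,14],[44,0],[48,19],[49,0]]
[[18,17],[22,12],[23,0],[39,14],[44,3],[45,0],[48,19],[49,0]]
[[18,17],[22,12],[23,0],[39,14],[44,3],[45,0],[48,19],[49,0]]
[[18,19],[27,0],[39,14],[44,3],[45,0],[48,19],[49,0]]
[[10,8],[12,0],[18,19],[27,0],[39,14],[44,3],[45,0],[48,19],[49,0]]
[[6,1],[8,0],[10,8],[12,0],[18,19],[27,0],[39,14],[44,3],[45,0],[48,19],[49,0]]
[[6,1],[8,0],[10,8],[12,0],[18,19],[27,0],[39,14],[40,15],[43,14],[44,3],[45,0],[48,19],[49,0]]
[[6,1],[8,0],[10,8],[12,0],[18,19],[27,9],[30,0],[39,14],[40,15],[43,14],[44,3],[45,0],[48,19],[49,0]]
[[6,1],[8,0],[10,8],[12,0],[14,20],[20,19],[27,9],[30,0],[39,14],[40,15],[43,14],[44,3],[45,0],[48,19],[49,0]]
[[6,1],[8,0],[10,8],[12,0],[14,20],[20,19],[27,9],[30,0],[33,20],[42,15],[43,14],[44,3],[45,0],[48,19],[49,0]]
[[6,1],[8,0],[10,8],[12,0],[14,20],[20,19],[27,9],[30,0],[33,20],[42,15],[43,14],[44,3],[45,0],[48,19],[49,0]]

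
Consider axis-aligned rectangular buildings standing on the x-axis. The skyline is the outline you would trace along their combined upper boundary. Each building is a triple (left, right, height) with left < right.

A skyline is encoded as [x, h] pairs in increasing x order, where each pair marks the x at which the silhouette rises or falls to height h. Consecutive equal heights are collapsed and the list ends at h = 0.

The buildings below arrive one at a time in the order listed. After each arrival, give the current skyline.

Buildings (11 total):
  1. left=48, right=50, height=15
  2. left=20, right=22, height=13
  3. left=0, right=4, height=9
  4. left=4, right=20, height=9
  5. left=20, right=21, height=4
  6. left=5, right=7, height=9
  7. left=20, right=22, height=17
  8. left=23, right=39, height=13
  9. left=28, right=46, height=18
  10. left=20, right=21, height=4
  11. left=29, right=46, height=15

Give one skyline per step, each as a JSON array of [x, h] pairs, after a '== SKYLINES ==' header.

== SKYLINES ==
[[48,15],[50,0]]
[[20,13],[22,0],[48,15],[50,0]]
[[0,9],[4,0],[20,13],[22,0],[48,15],[50,0]]
[[0,9],[20,13],[22,0],[48,15],[50,0]]
[[0,9],[20,13],[22,0],[48,15],[50,0]]
[[0,9],[20,13],[22,0],[48,15],[50,0]]
[[0,9],[20,17],[22,0],[48,15],[50,0]]
[[0,9],[20,17],[22,0],[23,13],[39,0],[48,15],[50,0]]
[[0,9],[20,17],[22,0],[23,13],[28,18],[46,0],[48,15],[50,0]]
[[0,9],[20,17],[22,0],[23,13],[28,18],[46,0],[48,15],[50,0]]
[[0,9],[20,17],[22,0],[23,13],[28,18],[46,0],[48,15],[50,0]]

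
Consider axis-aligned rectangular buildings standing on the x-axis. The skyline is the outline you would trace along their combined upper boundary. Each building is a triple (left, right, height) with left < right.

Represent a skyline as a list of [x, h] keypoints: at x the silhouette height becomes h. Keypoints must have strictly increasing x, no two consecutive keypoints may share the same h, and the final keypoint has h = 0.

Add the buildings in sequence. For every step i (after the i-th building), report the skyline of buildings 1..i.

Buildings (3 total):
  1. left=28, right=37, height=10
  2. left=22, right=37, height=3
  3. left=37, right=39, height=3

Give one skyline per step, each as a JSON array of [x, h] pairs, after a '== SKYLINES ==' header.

== SKYLINES ==
[[28,10],[37,0]]
[[22,3],[28,10],[37,0]]
[[22,3],[28,10],[37,3],[39,0]]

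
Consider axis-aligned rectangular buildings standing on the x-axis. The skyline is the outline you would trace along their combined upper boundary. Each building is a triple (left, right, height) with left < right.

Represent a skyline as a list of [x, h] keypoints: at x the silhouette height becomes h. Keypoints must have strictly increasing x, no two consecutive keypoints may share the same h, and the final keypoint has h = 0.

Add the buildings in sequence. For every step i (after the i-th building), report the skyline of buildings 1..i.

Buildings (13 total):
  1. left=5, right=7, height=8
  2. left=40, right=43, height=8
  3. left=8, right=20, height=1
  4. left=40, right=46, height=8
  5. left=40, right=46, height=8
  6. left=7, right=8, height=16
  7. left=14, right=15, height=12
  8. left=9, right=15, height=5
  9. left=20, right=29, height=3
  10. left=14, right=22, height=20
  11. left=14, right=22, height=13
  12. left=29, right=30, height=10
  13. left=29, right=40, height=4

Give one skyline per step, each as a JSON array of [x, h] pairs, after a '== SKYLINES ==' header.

== SKYLINES ==
[[5,8],[7,0]]
[[5,8],[7,0],[40,8],[43,0]]
[[5,8],[7,0],[8,1],[20,0],[40,8],[43,0]]
[[5,8],[7,0],[8,1],[20,0],[40,8],[46,0]]
[[5,8],[7,0],[8,1],[20,0],[40,8],[46,0]]
[[5,8],[7,16],[8,1],[20,0],[40,8],[46,0]]
[[5,8],[7,16],[8,1],[14,12],[15,1],[20,0],[40,8],[46,0]]
[[5,8],[7,16],[8,1],[9,5],[14,12],[15,1],[20,0],[40,8],[46,0]]
[[5,8],[7,16],[8,1],[9,5],[14,12],[15,1],[20,3],[29,0],[40,8],[46,0]]
[[5,8],[7,16],[8,1],[9,5],[14,20],[22,3],[29,0],[40,8],[46,0]]
[[5,8],[7,16],[8,1],[9,5],[14,20],[22,3],[29,0],[40,8],[46,0]]
[[5,8],[7,16],[8,1],[9,5],[14,20],[22,3],[29,10],[30,0],[40,8],[46,0]]
[[5,8],[7,16],[8,1],[9,5],[14,20],[22,3],[29,10],[30,4],[40,8],[46,0]]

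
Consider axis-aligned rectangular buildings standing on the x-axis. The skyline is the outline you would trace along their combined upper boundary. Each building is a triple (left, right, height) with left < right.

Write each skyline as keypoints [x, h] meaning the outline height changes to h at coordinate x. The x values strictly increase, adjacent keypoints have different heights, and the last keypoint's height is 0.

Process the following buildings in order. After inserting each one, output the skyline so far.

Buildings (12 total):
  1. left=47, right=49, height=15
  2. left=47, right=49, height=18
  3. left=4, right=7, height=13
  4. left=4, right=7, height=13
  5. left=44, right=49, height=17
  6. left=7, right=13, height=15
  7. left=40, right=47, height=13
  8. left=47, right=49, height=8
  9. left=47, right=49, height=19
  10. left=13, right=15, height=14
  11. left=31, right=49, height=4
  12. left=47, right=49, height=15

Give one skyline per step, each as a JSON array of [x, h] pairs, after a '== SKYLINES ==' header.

== SKYLINES ==
[[47,15],[49,0]]
[[47,18],[49,0]]
[[4,13],[7,0],[47,18],[49,0]]
[[4,13],[7,0],[47,18],[49,0]]
[[4,13],[7,0],[44,17],[47,18],[49,0]]
[[4,13],[7,15],[13,0],[44,17],[47,18],[49,0]]
[[4,13],[7,15],[13,0],[40,13],[44,17],[47,18],[49,0]]
[[4,13],[7,15],[13,0],[40,13],[44,17],[47,18],[49,0]]
[[4,13],[7,15],[13,0],[40,13],[44,17],[47,19],[49,0]]
[[4,13],[7,15],[13,14],[15,0],[40,13],[44,17],[47,19],[49,0]]
[[4,13],[7,15],[13,14],[15,0],[31,4],[40,13],[44,17],[47,19],[49,0]]
[[4,13],[7,15],[13,14],[15,0],[31,4],[40,13],[44,17],[47,19],[49,0]]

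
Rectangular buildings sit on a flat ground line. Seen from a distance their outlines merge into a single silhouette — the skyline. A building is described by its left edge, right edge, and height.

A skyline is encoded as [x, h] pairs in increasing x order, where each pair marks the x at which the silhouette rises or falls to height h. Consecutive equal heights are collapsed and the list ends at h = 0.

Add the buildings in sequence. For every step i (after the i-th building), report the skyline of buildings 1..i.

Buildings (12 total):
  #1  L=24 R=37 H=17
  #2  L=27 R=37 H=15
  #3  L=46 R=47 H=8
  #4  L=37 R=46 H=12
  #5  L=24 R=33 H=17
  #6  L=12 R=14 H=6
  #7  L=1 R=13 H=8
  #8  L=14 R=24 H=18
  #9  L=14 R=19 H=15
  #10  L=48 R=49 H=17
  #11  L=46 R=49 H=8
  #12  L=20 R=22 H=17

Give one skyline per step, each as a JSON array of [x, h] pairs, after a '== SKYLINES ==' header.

== SKYLINES ==
[[24,17],[37,0]]
[[24,17],[37,0]]
[[24,17],[37,0],[46,8],[47,0]]
[[24,17],[37,12],[46,8],[47,0]]
[[24,17],[37,12],[46,8],[47,0]]
[[12,6],[14,0],[24,17],[37,12],[46,8],[47,0]]
[[1,8],[13,6],[14,0],[24,17],[37,12],[46,8],[47,0]]
[[1,8],[13,6],[14,18],[24,17],[37,12],[46,8],[47,0]]
[[1,8],[13,6],[14,18],[24,17],[37,12],[46,8],[47,0]]
[[1,8],[13,6],[14,18],[24,17],[37,12],[46,8],[47,0],[48,17],[49,0]]
[[1,8],[13,6],[14,18],[24,17],[37,12],[46,8],[48,17],[49,0]]
[[1,8],[13,6],[14,18],[24,17],[37,12],[46,8],[48,17],[49,0]]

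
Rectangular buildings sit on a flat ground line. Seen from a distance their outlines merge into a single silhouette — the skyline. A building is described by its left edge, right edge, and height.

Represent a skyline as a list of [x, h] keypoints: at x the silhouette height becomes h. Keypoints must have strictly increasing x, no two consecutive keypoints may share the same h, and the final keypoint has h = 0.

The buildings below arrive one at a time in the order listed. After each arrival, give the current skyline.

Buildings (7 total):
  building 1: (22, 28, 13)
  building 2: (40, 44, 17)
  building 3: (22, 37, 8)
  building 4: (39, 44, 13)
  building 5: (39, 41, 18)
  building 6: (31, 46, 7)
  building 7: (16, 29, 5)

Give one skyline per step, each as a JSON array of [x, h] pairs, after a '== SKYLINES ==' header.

== SKYLINES ==
[[22,13],[28,0]]
[[22,13],[28,0],[40,17],[44,0]]
[[22,13],[28,8],[37,0],[40,17],[44,0]]
[[22,13],[28,8],[37,0],[39,13],[40,17],[44,0]]
[[22,13],[28,8],[37,0],[39,18],[41,17],[44,0]]
[[22,13],[28,8],[37,7],[39,18],[41,17],[44,7],[46,0]]
[[16,5],[22,13],[28,8],[37,7],[39,18],[41,17],[44,7],[46,0]]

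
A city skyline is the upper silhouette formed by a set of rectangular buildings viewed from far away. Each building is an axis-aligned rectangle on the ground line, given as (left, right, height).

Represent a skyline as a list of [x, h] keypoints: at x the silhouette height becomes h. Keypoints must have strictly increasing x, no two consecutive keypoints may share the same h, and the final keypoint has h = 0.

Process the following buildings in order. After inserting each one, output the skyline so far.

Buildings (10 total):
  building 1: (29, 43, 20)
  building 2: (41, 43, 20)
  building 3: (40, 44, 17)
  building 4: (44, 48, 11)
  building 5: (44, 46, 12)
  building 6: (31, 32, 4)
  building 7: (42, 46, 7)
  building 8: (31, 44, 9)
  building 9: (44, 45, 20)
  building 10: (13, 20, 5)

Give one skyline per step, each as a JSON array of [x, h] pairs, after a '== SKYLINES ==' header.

== SKYLINES ==
[[29,20],[43,0]]
[[29,20],[43,0]]
[[29,20],[43,17],[44,0]]
[[29,20],[43,17],[44,11],[48,0]]
[[29,20],[43,17],[44,12],[46,11],[48,0]]
[[29,20],[43,17],[44,12],[46,11],[48,0]]
[[29,20],[43,17],[44,12],[46,11],[48,0]]
[[29,20],[43,17],[44,12],[46,11],[48,0]]
[[29,20],[43,17],[44,20],[45,12],[46,11],[48,0]]
[[13,5],[20,0],[29,20],[43,17],[44,20],[45,12],[46,11],[48,0]]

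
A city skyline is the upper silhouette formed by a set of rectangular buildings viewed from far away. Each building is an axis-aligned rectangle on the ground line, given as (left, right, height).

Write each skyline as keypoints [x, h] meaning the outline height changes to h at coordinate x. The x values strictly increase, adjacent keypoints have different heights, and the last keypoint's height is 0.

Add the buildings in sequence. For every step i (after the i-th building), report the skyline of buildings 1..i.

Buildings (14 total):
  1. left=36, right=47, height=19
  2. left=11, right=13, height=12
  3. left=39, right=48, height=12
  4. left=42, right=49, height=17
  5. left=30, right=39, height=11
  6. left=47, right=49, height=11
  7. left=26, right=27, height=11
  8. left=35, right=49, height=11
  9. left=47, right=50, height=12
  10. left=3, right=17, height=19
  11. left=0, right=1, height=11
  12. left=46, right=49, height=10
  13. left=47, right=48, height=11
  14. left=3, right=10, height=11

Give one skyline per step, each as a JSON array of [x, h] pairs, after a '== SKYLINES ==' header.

== SKYLINES ==
[[36,19],[47,0]]
[[11,12],[13,0],[36,19],[47,0]]
[[11,12],[13,0],[36,19],[47,12],[48,0]]
[[11,12],[13,0],[36,19],[47,17],[49,0]]
[[11,12],[13,0],[30,11],[36,19],[47,17],[49,0]]
[[11,12],[13,0],[30,11],[36,19],[47,17],[49,0]]
[[11,12],[13,0],[26,11],[27,0],[30,11],[36,19],[47,17],[49,0]]
[[11,12],[13,0],[26,11],[27,0],[30,11],[36,19],[47,17],[49,0]]
[[11,12],[13,0],[26,11],[27,0],[30,11],[36,19],[47,17],[49,12],[50,0]]
[[3,19],[17,0],[26,11],[27,0],[30,11],[36,19],[47,17],[49,12],[50,0]]
[[0,11],[1,0],[3,19],[17,0],[26,11],[27,0],[30,11],[36,19],[47,17],[49,12],[50,0]]
[[0,11],[1,0],[3,19],[17,0],[26,11],[27,0],[30,11],[36,19],[47,17],[49,12],[50,0]]
[[0,11],[1,0],[3,19],[17,0],[26,11],[27,0],[30,11],[36,19],[47,17],[49,12],[50,0]]
[[0,11],[1,0],[3,19],[17,0],[26,11],[27,0],[30,11],[36,19],[47,17],[49,12],[50,0]]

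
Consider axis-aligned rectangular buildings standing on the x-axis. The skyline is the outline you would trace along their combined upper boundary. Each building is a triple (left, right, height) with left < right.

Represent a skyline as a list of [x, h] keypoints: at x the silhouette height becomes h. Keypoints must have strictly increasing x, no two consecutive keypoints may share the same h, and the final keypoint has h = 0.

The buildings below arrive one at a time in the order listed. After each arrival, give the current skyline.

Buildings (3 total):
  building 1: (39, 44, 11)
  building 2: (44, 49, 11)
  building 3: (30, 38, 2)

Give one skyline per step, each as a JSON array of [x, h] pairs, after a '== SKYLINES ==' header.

== SKYLINES ==
[[39,11],[44,0]]
[[39,11],[49,0]]
[[30,2],[38,0],[39,11],[49,0]]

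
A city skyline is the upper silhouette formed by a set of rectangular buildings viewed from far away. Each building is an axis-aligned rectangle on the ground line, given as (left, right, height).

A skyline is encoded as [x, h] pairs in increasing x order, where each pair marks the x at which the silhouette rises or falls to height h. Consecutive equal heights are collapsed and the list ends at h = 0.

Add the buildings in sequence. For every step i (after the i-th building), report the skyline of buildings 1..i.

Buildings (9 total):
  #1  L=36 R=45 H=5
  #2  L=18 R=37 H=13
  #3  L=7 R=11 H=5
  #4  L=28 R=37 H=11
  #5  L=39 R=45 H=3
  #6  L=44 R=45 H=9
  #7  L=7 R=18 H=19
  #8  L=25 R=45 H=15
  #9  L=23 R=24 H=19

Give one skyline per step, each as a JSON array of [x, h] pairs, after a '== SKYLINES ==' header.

== SKYLINES ==
[[36,5],[45,0]]
[[18,13],[37,5],[45,0]]
[[7,5],[11,0],[18,13],[37,5],[45,0]]
[[7,5],[11,0],[18,13],[37,5],[45,0]]
[[7,5],[11,0],[18,13],[37,5],[45,0]]
[[7,5],[11,0],[18,13],[37,5],[44,9],[45,0]]
[[7,19],[18,13],[37,5],[44,9],[45,0]]
[[7,19],[18,13],[25,15],[45,0]]
[[7,19],[18,13],[23,19],[24,13],[25,15],[45,0]]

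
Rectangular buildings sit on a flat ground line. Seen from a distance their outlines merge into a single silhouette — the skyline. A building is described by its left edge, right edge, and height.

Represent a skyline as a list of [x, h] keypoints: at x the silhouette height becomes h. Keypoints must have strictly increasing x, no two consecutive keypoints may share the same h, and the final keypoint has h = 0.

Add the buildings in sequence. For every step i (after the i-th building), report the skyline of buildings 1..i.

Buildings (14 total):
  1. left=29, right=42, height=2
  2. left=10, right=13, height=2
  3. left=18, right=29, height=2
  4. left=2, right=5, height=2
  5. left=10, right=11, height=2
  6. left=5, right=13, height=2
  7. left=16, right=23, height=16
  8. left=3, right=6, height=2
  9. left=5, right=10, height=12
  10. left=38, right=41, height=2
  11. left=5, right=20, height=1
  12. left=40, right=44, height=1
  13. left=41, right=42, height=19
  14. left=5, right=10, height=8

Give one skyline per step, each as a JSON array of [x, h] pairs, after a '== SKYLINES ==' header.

== SKYLINES ==
[[29,2],[42,0]]
[[10,2],[13,0],[29,2],[42,0]]
[[10,2],[13,0],[18,2],[42,0]]
[[2,2],[5,0],[10,2],[13,0],[18,2],[42,0]]
[[2,2],[5,0],[10,2],[13,0],[18,2],[42,0]]
[[2,2],[13,0],[18,2],[42,0]]
[[2,2],[13,0],[16,16],[23,2],[42,0]]
[[2,2],[13,0],[16,16],[23,2],[42,0]]
[[2,2],[5,12],[10,2],[13,0],[16,16],[23,2],[42,0]]
[[2,2],[5,12],[10,2],[13,0],[16,16],[23,2],[42,0]]
[[2,2],[5,12],[10,2],[13,1],[16,16],[23,2],[42,0]]
[[2,2],[5,12],[10,2],[13,1],[16,16],[23,2],[42,1],[44,0]]
[[2,2],[5,12],[10,2],[13,1],[16,16],[23,2],[41,19],[42,1],[44,0]]
[[2,2],[5,12],[10,2],[13,1],[16,16],[23,2],[41,19],[42,1],[44,0]]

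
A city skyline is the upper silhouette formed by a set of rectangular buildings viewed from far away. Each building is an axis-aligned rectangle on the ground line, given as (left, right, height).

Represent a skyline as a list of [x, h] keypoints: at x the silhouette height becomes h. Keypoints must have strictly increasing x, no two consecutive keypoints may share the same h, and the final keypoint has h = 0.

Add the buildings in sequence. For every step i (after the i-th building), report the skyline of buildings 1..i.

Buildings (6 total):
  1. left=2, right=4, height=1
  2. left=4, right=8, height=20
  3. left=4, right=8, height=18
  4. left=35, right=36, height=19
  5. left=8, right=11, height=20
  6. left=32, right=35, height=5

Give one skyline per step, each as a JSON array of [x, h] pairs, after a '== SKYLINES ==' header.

== SKYLINES ==
[[2,1],[4,0]]
[[2,1],[4,20],[8,0]]
[[2,1],[4,20],[8,0]]
[[2,1],[4,20],[8,0],[35,19],[36,0]]
[[2,1],[4,20],[11,0],[35,19],[36,0]]
[[2,1],[4,20],[11,0],[32,5],[35,19],[36,0]]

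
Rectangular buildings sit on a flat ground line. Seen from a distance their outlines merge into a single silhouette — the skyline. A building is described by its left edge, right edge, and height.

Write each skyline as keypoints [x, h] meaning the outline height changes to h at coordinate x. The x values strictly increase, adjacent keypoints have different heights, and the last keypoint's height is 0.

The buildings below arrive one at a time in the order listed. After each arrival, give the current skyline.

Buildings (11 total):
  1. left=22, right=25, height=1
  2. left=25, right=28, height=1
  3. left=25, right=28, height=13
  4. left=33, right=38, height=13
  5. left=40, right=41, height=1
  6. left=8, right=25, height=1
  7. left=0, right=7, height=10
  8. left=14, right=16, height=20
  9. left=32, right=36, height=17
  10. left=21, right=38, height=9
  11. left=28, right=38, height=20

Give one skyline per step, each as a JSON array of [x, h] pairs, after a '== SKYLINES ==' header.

== SKYLINES ==
[[22,1],[25,0]]
[[22,1],[28,0]]
[[22,1],[25,13],[28,0]]
[[22,1],[25,13],[28,0],[33,13],[38,0]]
[[22,1],[25,13],[28,0],[33,13],[38,0],[40,1],[41,0]]
[[8,1],[25,13],[28,0],[33,13],[38,0],[40,1],[41,0]]
[[0,10],[7,0],[8,1],[25,13],[28,0],[33,13],[38,0],[40,1],[41,0]]
[[0,10],[7,0],[8,1],[14,20],[16,1],[25,13],[28,0],[33,13],[38,0],[40,1],[41,0]]
[[0,10],[7,0],[8,1],[14,20],[16,1],[25,13],[28,0],[32,17],[36,13],[38,0],[40,1],[41,0]]
[[0,10],[7,0],[8,1],[14,20],[16,1],[21,9],[25,13],[28,9],[32,17],[36,13],[38,0],[40,1],[41,0]]
[[0,10],[7,0],[8,1],[14,20],[16,1],[21,9],[25,13],[28,20],[38,0],[40,1],[41,0]]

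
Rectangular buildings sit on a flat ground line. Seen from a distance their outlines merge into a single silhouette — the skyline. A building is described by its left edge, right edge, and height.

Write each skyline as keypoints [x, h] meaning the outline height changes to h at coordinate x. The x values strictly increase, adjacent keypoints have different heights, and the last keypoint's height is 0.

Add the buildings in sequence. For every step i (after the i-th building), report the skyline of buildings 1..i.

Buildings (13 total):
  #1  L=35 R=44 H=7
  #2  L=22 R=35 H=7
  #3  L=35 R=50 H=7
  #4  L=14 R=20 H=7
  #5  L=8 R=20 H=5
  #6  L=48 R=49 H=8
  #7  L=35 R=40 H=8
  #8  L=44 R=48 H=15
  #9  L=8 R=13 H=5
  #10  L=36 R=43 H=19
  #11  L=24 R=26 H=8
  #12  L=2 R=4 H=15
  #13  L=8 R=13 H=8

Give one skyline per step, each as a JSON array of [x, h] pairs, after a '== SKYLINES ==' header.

== SKYLINES ==
[[35,7],[44,0]]
[[22,7],[44,0]]
[[22,7],[50,0]]
[[14,7],[20,0],[22,7],[50,0]]
[[8,5],[14,7],[20,0],[22,7],[50,0]]
[[8,5],[14,7],[20,0],[22,7],[48,8],[49,7],[50,0]]
[[8,5],[14,7],[20,0],[22,7],[35,8],[40,7],[48,8],[49,7],[50,0]]
[[8,5],[14,7],[20,0],[22,7],[35,8],[40,7],[44,15],[48,8],[49,7],[50,0]]
[[8,5],[14,7],[20,0],[22,7],[35,8],[40,7],[44,15],[48,8],[49,7],[50,0]]
[[8,5],[14,7],[20,0],[22,7],[35,8],[36,19],[43,7],[44,15],[48,8],[49,7],[50,0]]
[[8,5],[14,7],[20,0],[22,7],[24,8],[26,7],[35,8],[36,19],[43,7],[44,15],[48,8],[49,7],[50,0]]
[[2,15],[4,0],[8,5],[14,7],[20,0],[22,7],[24,8],[26,7],[35,8],[36,19],[43,7],[44,15],[48,8],[49,7],[50,0]]
[[2,15],[4,0],[8,8],[13,5],[14,7],[20,0],[22,7],[24,8],[26,7],[35,8],[36,19],[43,7],[44,15],[48,8],[49,7],[50,0]]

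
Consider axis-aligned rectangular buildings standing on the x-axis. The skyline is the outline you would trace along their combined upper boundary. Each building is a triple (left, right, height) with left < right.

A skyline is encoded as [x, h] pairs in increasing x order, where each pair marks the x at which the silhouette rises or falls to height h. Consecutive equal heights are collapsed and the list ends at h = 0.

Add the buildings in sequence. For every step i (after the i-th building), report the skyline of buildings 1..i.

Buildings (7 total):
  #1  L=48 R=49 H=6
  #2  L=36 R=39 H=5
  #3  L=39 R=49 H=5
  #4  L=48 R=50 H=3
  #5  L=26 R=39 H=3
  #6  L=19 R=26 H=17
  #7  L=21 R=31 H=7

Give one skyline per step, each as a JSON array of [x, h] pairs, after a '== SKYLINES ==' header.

== SKYLINES ==
[[48,6],[49,0]]
[[36,5],[39,0],[48,6],[49,0]]
[[36,5],[48,6],[49,0]]
[[36,5],[48,6],[49,3],[50,0]]
[[26,3],[36,5],[48,6],[49,3],[50,0]]
[[19,17],[26,3],[36,5],[48,6],[49,3],[50,0]]
[[19,17],[26,7],[31,3],[36,5],[48,6],[49,3],[50,0]]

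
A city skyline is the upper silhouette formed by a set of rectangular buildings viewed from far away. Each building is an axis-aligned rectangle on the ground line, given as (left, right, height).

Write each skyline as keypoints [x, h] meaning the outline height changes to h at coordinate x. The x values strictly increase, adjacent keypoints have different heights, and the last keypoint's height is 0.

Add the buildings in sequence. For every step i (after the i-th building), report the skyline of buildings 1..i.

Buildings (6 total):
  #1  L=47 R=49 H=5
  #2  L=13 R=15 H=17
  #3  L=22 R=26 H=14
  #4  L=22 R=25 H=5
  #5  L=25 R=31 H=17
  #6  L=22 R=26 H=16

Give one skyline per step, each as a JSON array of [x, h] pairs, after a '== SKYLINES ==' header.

== SKYLINES ==
[[47,5],[49,0]]
[[13,17],[15,0],[47,5],[49,0]]
[[13,17],[15,0],[22,14],[26,0],[47,5],[49,0]]
[[13,17],[15,0],[22,14],[26,0],[47,5],[49,0]]
[[13,17],[15,0],[22,14],[25,17],[31,0],[47,5],[49,0]]
[[13,17],[15,0],[22,16],[25,17],[31,0],[47,5],[49,0]]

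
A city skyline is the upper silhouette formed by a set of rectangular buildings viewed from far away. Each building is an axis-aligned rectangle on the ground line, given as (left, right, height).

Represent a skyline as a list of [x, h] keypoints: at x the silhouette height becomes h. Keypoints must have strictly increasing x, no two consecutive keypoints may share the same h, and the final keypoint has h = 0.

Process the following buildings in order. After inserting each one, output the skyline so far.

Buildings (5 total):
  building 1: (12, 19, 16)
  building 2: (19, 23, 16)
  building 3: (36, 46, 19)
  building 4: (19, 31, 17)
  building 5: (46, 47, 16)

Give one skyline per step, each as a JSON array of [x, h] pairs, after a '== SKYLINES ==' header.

== SKYLINES ==
[[12,16],[19,0]]
[[12,16],[23,0]]
[[12,16],[23,0],[36,19],[46,0]]
[[12,16],[19,17],[31,0],[36,19],[46,0]]
[[12,16],[19,17],[31,0],[36,19],[46,16],[47,0]]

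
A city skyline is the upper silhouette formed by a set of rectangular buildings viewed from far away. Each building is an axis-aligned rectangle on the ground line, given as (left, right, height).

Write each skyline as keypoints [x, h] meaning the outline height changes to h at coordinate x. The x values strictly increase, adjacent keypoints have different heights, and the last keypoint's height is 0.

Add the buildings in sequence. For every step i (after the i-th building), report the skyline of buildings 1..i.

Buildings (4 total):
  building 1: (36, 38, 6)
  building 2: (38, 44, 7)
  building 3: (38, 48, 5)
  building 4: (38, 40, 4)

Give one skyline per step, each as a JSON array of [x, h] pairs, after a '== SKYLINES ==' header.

== SKYLINES ==
[[36,6],[38,0]]
[[36,6],[38,7],[44,0]]
[[36,6],[38,7],[44,5],[48,0]]
[[36,6],[38,7],[44,5],[48,0]]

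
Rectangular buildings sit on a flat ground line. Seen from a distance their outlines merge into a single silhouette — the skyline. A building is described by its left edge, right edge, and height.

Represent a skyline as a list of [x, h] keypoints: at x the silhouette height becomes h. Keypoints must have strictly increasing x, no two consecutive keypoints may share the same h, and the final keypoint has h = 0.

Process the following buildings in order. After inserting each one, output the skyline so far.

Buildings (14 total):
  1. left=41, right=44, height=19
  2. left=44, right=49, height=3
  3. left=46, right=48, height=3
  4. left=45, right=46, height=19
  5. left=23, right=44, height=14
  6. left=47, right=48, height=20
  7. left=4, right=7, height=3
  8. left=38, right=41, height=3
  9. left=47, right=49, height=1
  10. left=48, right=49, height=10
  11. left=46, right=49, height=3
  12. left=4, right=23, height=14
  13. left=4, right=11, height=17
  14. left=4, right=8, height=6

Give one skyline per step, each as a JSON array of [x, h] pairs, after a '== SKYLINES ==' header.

== SKYLINES ==
[[41,19],[44,0]]
[[41,19],[44,3],[49,0]]
[[41,19],[44,3],[49,0]]
[[41,19],[44,3],[45,19],[46,3],[49,0]]
[[23,14],[41,19],[44,3],[45,19],[46,3],[49,0]]
[[23,14],[41,19],[44,3],[45,19],[46,3],[47,20],[48,3],[49,0]]
[[4,3],[7,0],[23,14],[41,19],[44,3],[45,19],[46,3],[47,20],[48,3],[49,0]]
[[4,3],[7,0],[23,14],[41,19],[44,3],[45,19],[46,3],[47,20],[48,3],[49,0]]
[[4,3],[7,0],[23,14],[41,19],[44,3],[45,19],[46,3],[47,20],[48,3],[49,0]]
[[4,3],[7,0],[23,14],[41,19],[44,3],[45,19],[46,3],[47,20],[48,10],[49,0]]
[[4,3],[7,0],[23,14],[41,19],[44,3],[45,19],[46,3],[47,20],[48,10],[49,0]]
[[4,14],[41,19],[44,3],[45,19],[46,3],[47,20],[48,10],[49,0]]
[[4,17],[11,14],[41,19],[44,3],[45,19],[46,3],[47,20],[48,10],[49,0]]
[[4,17],[11,14],[41,19],[44,3],[45,19],[46,3],[47,20],[48,10],[49,0]]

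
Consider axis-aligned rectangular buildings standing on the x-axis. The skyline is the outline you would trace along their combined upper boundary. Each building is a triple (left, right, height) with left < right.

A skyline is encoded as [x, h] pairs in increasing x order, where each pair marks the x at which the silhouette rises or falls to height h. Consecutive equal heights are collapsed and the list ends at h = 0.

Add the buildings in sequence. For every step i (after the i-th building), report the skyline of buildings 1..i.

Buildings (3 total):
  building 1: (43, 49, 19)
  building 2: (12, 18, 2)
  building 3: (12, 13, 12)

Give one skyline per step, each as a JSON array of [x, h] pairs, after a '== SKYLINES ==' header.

== SKYLINES ==
[[43,19],[49,0]]
[[12,2],[18,0],[43,19],[49,0]]
[[12,12],[13,2],[18,0],[43,19],[49,0]]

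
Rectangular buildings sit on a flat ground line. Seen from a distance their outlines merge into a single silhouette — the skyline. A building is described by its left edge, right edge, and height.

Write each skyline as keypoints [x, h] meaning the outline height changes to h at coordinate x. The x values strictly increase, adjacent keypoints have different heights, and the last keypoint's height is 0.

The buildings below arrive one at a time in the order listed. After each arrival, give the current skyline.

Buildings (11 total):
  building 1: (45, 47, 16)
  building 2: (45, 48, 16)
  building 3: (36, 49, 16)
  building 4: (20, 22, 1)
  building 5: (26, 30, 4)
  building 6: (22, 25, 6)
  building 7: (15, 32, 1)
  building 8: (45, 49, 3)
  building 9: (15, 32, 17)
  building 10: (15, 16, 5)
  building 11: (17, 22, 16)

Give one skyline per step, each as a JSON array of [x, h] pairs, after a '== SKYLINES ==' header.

== SKYLINES ==
[[45,16],[47,0]]
[[45,16],[48,0]]
[[36,16],[49,0]]
[[20,1],[22,0],[36,16],[49,0]]
[[20,1],[22,0],[26,4],[30,0],[36,16],[49,0]]
[[20,1],[22,6],[25,0],[26,4],[30,0],[36,16],[49,0]]
[[15,1],[22,6],[25,1],[26,4],[30,1],[32,0],[36,16],[49,0]]
[[15,1],[22,6],[25,1],[26,4],[30,1],[32,0],[36,16],[49,0]]
[[15,17],[32,0],[36,16],[49,0]]
[[15,17],[32,0],[36,16],[49,0]]
[[15,17],[32,0],[36,16],[49,0]]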